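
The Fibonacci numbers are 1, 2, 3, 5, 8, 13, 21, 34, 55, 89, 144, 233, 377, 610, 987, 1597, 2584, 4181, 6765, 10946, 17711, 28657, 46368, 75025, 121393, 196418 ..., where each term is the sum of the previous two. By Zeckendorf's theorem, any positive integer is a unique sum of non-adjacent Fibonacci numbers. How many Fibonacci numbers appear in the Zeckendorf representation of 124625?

6

subtract 121393 from 124625: 3232 remains
subtract 2584 from 3232: 648 remains
subtract 610 from 648: 38 remains
subtract 34 from 38: 4 remains
subtract 3 from 4: 1 remains
subtract 1 from 1: 0 remains
124625 = 121393 + 2584 + 610 + 34 + 3 + 1, which has 6 terms.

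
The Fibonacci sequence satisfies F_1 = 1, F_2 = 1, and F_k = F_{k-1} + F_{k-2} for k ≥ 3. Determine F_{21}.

Iterating the recurrence up to F_{17} = 1597 and F_{16} = 987:
F_{18} = F_{17} + F_{16} = 1597 + 987 = 2584
F_{19} = F_{18} + F_{17} = 2584 + 1597 = 4181
F_{20} = F_{19} + F_{18} = 4181 + 2584 = 6765
F_{21} = F_{20} + F_{19} = 6765 + 4181 = 10946

10946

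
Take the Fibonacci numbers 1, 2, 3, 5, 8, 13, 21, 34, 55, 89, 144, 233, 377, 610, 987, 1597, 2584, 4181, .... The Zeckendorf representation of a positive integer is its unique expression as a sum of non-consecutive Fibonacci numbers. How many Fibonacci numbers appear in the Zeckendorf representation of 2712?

4

2712 − 2584 = 128
128 − 89 = 39
39 − 34 = 5
5 − 5 = 0
2712 = 2584 + 89 + 34 + 5, which has 4 terms.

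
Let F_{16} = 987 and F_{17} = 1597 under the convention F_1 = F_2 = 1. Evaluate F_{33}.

By F_{2k+1} = F_k² + F_{k+1}²: F_{33} = 987² + 1597² = 974169 + 2550409 = 3524578.

3524578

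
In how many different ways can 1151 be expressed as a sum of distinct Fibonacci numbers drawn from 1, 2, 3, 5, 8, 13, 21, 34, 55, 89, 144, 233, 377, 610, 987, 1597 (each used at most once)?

Each representation comes from the Zeckendorf form by replacing some F_k with F_{k−1} + F_{k−2} where possible.
1151 = 987+144+13+5+2 = 987+89+55+13+5+2 = 610+377+144+13+5+2 = 987+89+34+21+13+5+2 = 610+377+89+55+13+5+2 = … (3 more), for 8 in all.

8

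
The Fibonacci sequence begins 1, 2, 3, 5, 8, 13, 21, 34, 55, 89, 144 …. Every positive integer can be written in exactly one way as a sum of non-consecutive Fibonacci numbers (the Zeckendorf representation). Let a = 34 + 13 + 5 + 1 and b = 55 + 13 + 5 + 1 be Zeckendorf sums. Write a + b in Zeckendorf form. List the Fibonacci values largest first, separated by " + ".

The two numbers are 53 and 74, so their sum is 127.
Greedy algorithm:
127: greatest Fibonacci not exceeding it is 89, leaving 38
38: greatest Fibonacci not exceeding it is 34, leaving 4
4: greatest Fibonacci not exceeding it is 3, leaving 1
1: greatest Fibonacci not exceeding it is 1, leaving 0

89 + 34 + 3 + 1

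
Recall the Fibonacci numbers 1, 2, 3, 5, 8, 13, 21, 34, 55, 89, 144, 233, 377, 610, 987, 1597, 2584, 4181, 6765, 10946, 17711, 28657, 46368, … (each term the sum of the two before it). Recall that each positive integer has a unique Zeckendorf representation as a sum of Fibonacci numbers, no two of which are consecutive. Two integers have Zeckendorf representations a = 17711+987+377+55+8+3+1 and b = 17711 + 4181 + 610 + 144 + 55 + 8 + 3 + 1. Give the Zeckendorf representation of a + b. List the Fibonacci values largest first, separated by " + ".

28657 + 10946 + 1597 + 610 + 34 + 8 + 3

The two numbers are 19142 and 22713, so their sum is 41855.
41855: greatest Fibonacci not exceeding it is 28657, leaving 13198
13198: greatest Fibonacci not exceeding it is 10946, leaving 2252
2252: greatest Fibonacci not exceeding it is 1597, leaving 655
655: greatest Fibonacci not exceeding it is 610, leaving 45
45: greatest Fibonacci not exceeding it is 34, leaving 11
11: greatest Fibonacci not exceeding it is 8, leaving 3
3: greatest Fibonacci not exceeding it is 3, leaving 0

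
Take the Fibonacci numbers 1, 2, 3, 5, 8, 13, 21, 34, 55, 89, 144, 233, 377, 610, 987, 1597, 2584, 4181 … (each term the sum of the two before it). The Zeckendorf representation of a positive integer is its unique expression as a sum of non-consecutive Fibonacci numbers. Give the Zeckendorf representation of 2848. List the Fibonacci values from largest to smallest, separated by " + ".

Repeatedly subtract the largest Fibonacci number that fits:
largest Fibonacci ≤ 2848 is 2584; 2848 − 2584 = 264
largest Fibonacci ≤ 264 is 233; 264 − 233 = 31
largest Fibonacci ≤ 31 is 21; 31 − 21 = 10
largest Fibonacci ≤ 10 is 8; 10 − 8 = 2
largest Fibonacci ≤ 2 is 2; 2 − 2 = 0
So 2848 = 2584 + 233 + 21 + 8 + 2, with no two terms consecutive in the sequence.

2584 + 233 + 21 + 8 + 2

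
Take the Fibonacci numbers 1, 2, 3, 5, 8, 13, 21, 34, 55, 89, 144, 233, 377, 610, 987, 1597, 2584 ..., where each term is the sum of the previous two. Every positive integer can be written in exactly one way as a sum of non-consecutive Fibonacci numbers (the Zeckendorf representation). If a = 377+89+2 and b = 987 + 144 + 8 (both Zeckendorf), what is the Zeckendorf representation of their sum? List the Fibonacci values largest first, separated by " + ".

1597 + 8 + 2

The two numbers are 468 and 1139, so their sum is 1607.
1607: greatest Fibonacci not exceeding it is 1597, leaving 10
10: greatest Fibonacci not exceeding it is 8, leaving 2
2: greatest Fibonacci not exceeding it is 2, leaving 0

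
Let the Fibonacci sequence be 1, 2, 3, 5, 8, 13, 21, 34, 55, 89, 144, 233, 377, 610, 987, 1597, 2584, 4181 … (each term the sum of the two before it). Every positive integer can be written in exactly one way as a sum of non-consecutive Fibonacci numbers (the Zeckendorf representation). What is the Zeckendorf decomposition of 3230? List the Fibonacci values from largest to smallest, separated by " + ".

2584 + 610 + 34 + 2

Greedily peel off the largest Fibonacci term at each step:
subtract 2584 from 3230: 646 remains
subtract 610 from 646: 36 remains
subtract 34 from 36: 2 remains
subtract 2 from 2: 0 remains
So 3230 = 2584 + 610 + 34 + 2, with no two terms consecutive in the sequence.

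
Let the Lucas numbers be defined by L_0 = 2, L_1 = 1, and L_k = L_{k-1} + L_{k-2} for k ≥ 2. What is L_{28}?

Iterating the recurrence up to L_{23} = 64079 and L_{22} = 39603:
L_{24} = L_{23} + L_{22} = 64079 + 39603 = 103682
L_{25} = L_{24} + L_{23} = 103682 + 64079 = 167761
L_{26} = L_{25} + L_{24} = 167761 + 103682 = 271443
L_{27} = L_{26} + L_{25} = 271443 + 167761 = 439204
L_{28} = L_{27} + L_{26} = 439204 + 271443 = 710647

710647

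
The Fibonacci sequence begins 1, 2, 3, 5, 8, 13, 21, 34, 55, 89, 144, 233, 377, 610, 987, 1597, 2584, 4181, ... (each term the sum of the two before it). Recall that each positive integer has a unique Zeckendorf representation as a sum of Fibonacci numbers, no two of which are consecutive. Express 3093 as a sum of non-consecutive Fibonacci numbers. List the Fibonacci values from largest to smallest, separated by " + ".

2584 + 377 + 89 + 34 + 8 + 1

Greedy algorithm:
3093: greatest Fibonacci not exceeding it is 2584, leaving 509
509: greatest Fibonacci not exceeding it is 377, leaving 132
132: greatest Fibonacci not exceeding it is 89, leaving 43
43: greatest Fibonacci not exceeding it is 34, leaving 9
9: greatest Fibonacci not exceeding it is 8, leaving 1
1: greatest Fibonacci not exceeding it is 1, leaving 0
So 3093 = 2584 + 377 + 89 + 34 + 8 + 1, with no two terms consecutive in the sequence.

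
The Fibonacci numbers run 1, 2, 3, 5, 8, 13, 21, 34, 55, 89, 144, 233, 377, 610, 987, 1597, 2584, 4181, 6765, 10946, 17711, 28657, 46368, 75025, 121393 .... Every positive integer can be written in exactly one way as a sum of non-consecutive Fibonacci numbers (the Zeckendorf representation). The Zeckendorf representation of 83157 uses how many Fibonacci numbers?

subtract 75025 from 83157: 8132 remains
subtract 6765 from 8132: 1367 remains
subtract 987 from 1367: 380 remains
subtract 377 from 380: 3 remains
subtract 3 from 3: 0 remains
83157 = 75025 + 6765 + 987 + 377 + 3, which has 5 terms.

5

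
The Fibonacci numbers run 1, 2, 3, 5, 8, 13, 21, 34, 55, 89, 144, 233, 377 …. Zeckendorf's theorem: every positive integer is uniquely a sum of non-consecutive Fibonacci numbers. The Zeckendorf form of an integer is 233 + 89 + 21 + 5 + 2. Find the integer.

350

233 + 89 + 21 + 5 + 2 = 350.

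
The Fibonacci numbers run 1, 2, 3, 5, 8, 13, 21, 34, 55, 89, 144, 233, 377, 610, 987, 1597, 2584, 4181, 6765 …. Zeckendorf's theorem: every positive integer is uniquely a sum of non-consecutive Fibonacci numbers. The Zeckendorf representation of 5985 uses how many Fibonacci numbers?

subtract 4181 from 5985: 1804 remains
subtract 1597 from 1804: 207 remains
subtract 144 from 207: 63 remains
subtract 55 from 63: 8 remains
subtract 8 from 8: 0 remains
5985 = 4181 + 1597 + 144 + 55 + 8, which has 5 terms.

5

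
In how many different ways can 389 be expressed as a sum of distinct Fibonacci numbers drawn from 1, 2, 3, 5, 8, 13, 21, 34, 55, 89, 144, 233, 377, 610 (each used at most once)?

4

389 = 377+8+3+1 = 233+144+8+3+1 = 233+89+55+8+3+1 = 233+89+34+21+8+3+1 — 4 representations.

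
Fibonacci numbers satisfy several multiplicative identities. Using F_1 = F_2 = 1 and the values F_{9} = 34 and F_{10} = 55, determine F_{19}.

By F_{2k+1} = F_k² + F_{k+1}²: F_{19} = 34² + 55² = 1156 + 3025 = 4181.

4181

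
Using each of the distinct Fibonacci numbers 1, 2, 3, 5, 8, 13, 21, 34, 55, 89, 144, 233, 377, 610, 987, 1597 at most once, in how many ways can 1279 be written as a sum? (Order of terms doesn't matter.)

Each representation comes from the Zeckendorf form by replacing some F_k with F_{k−1} + F_{k−2} where possible.
1279 = 987+233+55+3+1 = 987+233+34+21+3+1 = 987+144+89+55+3+1 = 610+377+233+55+3+1 = 987+233+34+13+8+3+1 = … (7 more), for 12 in all.

12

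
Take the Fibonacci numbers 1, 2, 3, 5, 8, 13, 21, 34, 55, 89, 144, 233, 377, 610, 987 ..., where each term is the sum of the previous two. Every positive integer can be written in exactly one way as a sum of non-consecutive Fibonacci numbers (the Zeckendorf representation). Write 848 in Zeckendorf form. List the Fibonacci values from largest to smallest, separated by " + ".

610 + 233 + 5

Repeatedly subtract the largest Fibonacci number that fits:
subtract 610 from 848: 238 remains
subtract 233 from 238: 5 remains
subtract 5 from 5: 0 remains
So 848 = 610 + 233 + 5, with no two terms consecutive in the sequence.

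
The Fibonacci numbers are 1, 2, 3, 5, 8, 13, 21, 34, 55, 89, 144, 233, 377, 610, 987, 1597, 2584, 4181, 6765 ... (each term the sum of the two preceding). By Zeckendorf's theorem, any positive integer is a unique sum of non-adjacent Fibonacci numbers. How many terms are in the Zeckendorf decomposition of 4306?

4

4306 − 4181 = 125
125 − 89 = 36
36 − 34 = 2
2 − 2 = 0
4306 = 4181 + 89 + 34 + 2, which has 4 terms.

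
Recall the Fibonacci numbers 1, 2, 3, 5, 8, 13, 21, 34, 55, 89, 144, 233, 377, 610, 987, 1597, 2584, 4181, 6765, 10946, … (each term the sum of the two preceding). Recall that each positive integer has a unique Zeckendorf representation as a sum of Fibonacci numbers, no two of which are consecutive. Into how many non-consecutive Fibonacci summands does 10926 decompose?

take 6765 (≤ 10926); 10926 − 6765 = 4161
take 2584 (≤ 4161); 4161 − 2584 = 1577
take 987 (≤ 1577); 1577 − 987 = 590
take 377 (≤ 590); 590 − 377 = 213
take 144 (≤ 213); 213 − 144 = 69
take 55 (≤ 69); 69 − 55 = 14
take 13 (≤ 14); 14 − 13 = 1
take 1 (≤ 1); 1 − 1 = 0
10926 = 6765 + 2584 + 987 + 377 + 144 + 55 + 13 + 1, which has 8 terms.

8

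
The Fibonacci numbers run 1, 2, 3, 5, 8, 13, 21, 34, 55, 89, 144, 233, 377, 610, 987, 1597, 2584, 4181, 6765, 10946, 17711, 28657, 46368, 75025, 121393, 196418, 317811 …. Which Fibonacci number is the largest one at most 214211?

196418

196418 ≤ 214211 < 317811, so the largest Fibonacci number not exceeding 214211 is 196418.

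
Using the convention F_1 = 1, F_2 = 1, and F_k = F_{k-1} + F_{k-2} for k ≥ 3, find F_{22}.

17711

Iterating the recurrence up to F_{17} = 1597 and F_{16} = 987:
F_{18} = F_{17} + F_{16} = 1597 + 987 = 2584
F_{19} = F_{18} + F_{17} = 2584 + 1597 = 4181
F_{20} = F_{19} + F_{18} = 4181 + 2584 = 6765
F_{21} = F_{20} + F_{19} = 6765 + 4181 = 10946
F_{22} = F_{21} + F_{20} = 10946 + 6765 = 17711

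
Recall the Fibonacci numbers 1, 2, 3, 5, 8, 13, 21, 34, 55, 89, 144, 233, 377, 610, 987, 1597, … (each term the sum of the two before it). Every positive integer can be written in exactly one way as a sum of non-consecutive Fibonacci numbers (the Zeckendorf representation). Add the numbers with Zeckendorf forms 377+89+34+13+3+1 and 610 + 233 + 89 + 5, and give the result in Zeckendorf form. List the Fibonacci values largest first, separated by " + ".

987 + 377 + 89 + 1

The two numbers are 517 and 937, so their sum is 1454.
largest Fibonacci ≤ 1454 is 987; 1454 − 987 = 467
largest Fibonacci ≤ 467 is 377; 467 − 377 = 90
largest Fibonacci ≤ 90 is 89; 90 − 89 = 1
largest Fibonacci ≤ 1 is 1; 1 − 1 = 0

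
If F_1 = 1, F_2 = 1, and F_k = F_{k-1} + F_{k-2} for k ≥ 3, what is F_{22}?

17711

Iterating the recurrence up to F_{16} = 987 and F_{15} = 610:
F_{17} = F_{16} + F_{15} = 987 + 610 = 1597
F_{18} = F_{17} + F_{16} = 1597 + 987 = 2584
F_{19} = F_{18} + F_{17} = 2584 + 1597 = 4181
F_{20} = F_{19} + F_{18} = 4181 + 2584 = 6765
F_{21} = F_{20} + F_{19} = 6765 + 4181 = 10946
F_{22} = F_{21} + F_{20} = 10946 + 6765 = 17711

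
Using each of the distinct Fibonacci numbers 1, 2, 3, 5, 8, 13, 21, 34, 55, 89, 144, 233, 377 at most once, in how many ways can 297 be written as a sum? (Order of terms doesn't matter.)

10

Starting from the Zeckendorf form and repeatedly splitting a term F_k into F_{k−1} + F_{k−2} (when neither is already used) reaches every representation.
297 = 233+55+8+1 = 233+55+5+3+1 = 233+34+21+8+1 = 144+89+55+8+1 = … (6 more), for 10 in all.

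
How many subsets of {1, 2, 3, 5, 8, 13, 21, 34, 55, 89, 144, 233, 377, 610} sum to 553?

Starting from the Zeckendorf form and repeatedly splitting a term F_k into F_{k−1} + F_{k−2} (when neither is already used) reaches every representation.
553 = 377+144+21+8+3 = 377+144+21+8+2+1 = 377+89+55+21+8+3 = 377+144+21+5+3+2+1 = … (10 more), for 14 in all.

14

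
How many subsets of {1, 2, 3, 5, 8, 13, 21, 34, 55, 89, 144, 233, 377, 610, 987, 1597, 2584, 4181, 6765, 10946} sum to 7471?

24

Starting from the Zeckendorf form and repeatedly splitting a term F_k into F_{k−1} + F_{k−2} (when neither is already used) reaches every representation.
7471 = 6765+610+89+5+2 = 6765+610+55+34+5+2 = 6765+377+233+89+5+2 = 4181+2584+610+89+5+2 = 6765+610+55+21+13+5+2 = … (19 more), for 24 in all.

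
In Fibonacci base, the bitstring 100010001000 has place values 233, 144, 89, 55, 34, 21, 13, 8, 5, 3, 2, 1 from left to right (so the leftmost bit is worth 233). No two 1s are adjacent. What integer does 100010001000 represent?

272

Summing the place values of the 1 bits: 233 + 34 + 5 = 272.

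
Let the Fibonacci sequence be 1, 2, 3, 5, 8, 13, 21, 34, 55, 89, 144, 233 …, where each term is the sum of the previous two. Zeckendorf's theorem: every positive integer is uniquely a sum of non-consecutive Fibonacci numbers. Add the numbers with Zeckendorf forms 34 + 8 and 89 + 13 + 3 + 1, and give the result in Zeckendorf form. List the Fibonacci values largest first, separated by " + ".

The two numbers are 42 and 106, so their sum is 148.
148 − 144 = 4
4 − 3 = 1
1 − 1 = 0

144 + 3 + 1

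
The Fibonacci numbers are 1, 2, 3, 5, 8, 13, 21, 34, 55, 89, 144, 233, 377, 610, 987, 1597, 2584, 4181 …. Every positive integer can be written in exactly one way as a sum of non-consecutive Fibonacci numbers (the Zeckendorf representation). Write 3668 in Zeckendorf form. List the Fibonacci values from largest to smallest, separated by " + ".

3668: greatest Fibonacci not exceeding it is 2584, leaving 1084
1084: greatest Fibonacci not exceeding it is 987, leaving 97
97: greatest Fibonacci not exceeding it is 89, leaving 8
8: greatest Fibonacci not exceeding it is 8, leaving 0
So 3668 = 2584 + 987 + 89 + 8, with no two terms consecutive in the sequence.

2584 + 987 + 89 + 8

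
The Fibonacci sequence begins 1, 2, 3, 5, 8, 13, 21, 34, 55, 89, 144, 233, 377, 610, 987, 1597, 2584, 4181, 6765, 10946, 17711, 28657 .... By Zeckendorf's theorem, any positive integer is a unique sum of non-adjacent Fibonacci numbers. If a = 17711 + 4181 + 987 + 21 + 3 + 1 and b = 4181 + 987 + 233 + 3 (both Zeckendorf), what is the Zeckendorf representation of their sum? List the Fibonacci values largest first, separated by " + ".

17711 + 6765 + 2584 + 987 + 233 + 21 + 5 + 2

The two numbers are 22904 and 5404, so their sum is 28308.
subtract 17711 from 28308: 10597 remains
subtract 6765 from 10597: 3832 remains
subtract 2584 from 3832: 1248 remains
subtract 987 from 1248: 261 remains
subtract 233 from 261: 28 remains
subtract 21 from 28: 7 remains
subtract 5 from 7: 2 remains
subtract 2 from 2: 0 remains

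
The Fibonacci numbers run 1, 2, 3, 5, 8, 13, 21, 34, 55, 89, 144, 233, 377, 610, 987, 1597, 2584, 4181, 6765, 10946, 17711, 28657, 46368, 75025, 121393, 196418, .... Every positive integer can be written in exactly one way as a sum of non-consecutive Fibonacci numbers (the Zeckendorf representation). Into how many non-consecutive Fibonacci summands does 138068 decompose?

Greedily peel off the largest Fibonacci term at each step:
121393 ≤ 138068 < 196418, so take 121393; remainder 16675
10946 ≤ 16675 < 17711, so take 10946; remainder 5729
4181 ≤ 5729 < 6765, so take 4181; remainder 1548
987 ≤ 1548 < 1597, so take 987; remainder 561
377 ≤ 561 < 610, so take 377; remainder 184
144 ≤ 184 < 233, so take 144; remainder 40
34 ≤ 40 < 55, so take 34; remainder 6
5 ≤ 6 < 8, so take 5; remainder 1
1 ≤ 1 < 2, so take 1; remainder 0
138068 = 121393 + 10946 + 4181 + 987 + 377 + 144 + 34 + 5 + 1, which has 9 terms.

9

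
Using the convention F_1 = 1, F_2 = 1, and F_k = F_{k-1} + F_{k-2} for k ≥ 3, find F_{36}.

14930352

Iterating the recurrence up to F_{31} = 1346269 and F_{30} = 832040:
F_{32} = F_{31} + F_{30} = 1346269 + 832040 = 2178309
F_{33} = F_{32} + F_{31} = 2178309 + 1346269 = 3524578
F_{34} = F_{33} + F_{32} = 3524578 + 2178309 = 5702887
F_{35} = F_{34} + F_{33} = 5702887 + 3524578 = 9227465
F_{36} = F_{35} + F_{34} = 9227465 + 5702887 = 14930352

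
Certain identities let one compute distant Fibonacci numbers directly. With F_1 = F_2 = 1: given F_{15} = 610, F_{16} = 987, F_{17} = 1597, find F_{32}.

By the addition formula F_{m+n} = F_m F_{n+1} + F_{m−1} F_n with m=16, n=16: F_{32} = 987·1597 + 610·987 = 1576239 + 602070 = 2178309.

2178309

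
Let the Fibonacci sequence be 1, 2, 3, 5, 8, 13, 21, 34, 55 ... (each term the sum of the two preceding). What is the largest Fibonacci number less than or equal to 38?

34

34 ≤ 38 < 55, so the largest Fibonacci number not exceeding 38 is 34.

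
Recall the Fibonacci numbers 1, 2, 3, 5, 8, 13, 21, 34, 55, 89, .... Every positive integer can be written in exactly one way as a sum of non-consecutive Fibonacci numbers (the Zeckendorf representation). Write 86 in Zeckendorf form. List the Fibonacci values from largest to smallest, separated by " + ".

55 + 21 + 8 + 2

86: greatest Fibonacci not exceeding it is 55, leaving 31
31: greatest Fibonacci not exceeding it is 21, leaving 10
10: greatest Fibonacci not exceeding it is 8, leaving 2
2: greatest Fibonacci not exceeding it is 2, leaving 0
So 86 = 55 + 21 + 8 + 2, with no two terms consecutive in the sequence.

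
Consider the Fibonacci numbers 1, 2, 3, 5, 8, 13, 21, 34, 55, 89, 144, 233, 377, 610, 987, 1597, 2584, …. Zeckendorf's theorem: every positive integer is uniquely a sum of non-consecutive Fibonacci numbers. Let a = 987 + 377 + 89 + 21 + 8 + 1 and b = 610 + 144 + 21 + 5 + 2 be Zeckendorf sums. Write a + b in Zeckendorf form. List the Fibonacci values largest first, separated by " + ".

The two numbers are 1483 and 782, so their sum is 2265.
largest Fibonacci ≤ 2265 is 1597; 2265 − 1597 = 668
largest Fibonacci ≤ 668 is 610; 668 − 610 = 58
largest Fibonacci ≤ 58 is 55; 58 − 55 = 3
largest Fibonacci ≤ 3 is 3; 3 − 3 = 0

1597 + 610 + 55 + 3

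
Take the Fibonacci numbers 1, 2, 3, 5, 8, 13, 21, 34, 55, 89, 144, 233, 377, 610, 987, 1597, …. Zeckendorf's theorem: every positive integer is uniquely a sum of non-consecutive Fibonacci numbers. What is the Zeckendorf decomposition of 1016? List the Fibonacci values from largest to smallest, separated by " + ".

Greedily peel off the largest Fibonacci term at each step:
subtract 987 from 1016: 29 remains
subtract 21 from 29: 8 remains
subtract 8 from 8: 0 remains
So 1016 = 987 + 21 + 8, with no two terms consecutive in the sequence.

987 + 21 + 8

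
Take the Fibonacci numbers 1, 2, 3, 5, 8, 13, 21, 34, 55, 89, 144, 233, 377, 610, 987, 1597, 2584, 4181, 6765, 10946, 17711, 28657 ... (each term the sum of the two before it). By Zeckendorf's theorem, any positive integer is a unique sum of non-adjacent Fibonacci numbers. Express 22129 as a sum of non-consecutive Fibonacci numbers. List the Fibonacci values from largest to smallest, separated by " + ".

17711 + 4181 + 233 + 3 + 1

Greedy algorithm:
22129: greatest Fibonacci not exceeding it is 17711, leaving 4418
4418: greatest Fibonacci not exceeding it is 4181, leaving 237
237: greatest Fibonacci not exceeding it is 233, leaving 4
4: greatest Fibonacci not exceeding it is 3, leaving 1
1: greatest Fibonacci not exceeding it is 1, leaving 0
So 22129 = 17711 + 4181 + 233 + 3 + 1, with no two terms consecutive in the sequence.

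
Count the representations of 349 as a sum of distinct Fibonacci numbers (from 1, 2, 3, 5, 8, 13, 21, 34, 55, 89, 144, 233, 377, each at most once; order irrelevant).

Starting from the Zeckendorf form and repeatedly splitting a term F_k into F_{k−1} + F_{k−2} (when neither is already used) reaches every representation.
349 = 233+89+21+5+1 = 233+89+21+3+2+1 = 233+89+13+8+5+1 = 233+55+34+21+5+1 = … (8 more), for 12 in all.

12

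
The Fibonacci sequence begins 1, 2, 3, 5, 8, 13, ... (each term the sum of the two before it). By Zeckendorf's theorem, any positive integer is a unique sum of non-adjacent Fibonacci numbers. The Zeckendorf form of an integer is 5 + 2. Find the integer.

7

5 + 2 = 7.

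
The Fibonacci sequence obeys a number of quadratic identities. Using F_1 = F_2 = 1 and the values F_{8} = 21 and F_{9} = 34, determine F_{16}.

By the doubling identity F_{2k} = F_k(2F_{k+1} − F_k): F_{16} = 21·(2·34 − 21) = 21·47 = 987.

987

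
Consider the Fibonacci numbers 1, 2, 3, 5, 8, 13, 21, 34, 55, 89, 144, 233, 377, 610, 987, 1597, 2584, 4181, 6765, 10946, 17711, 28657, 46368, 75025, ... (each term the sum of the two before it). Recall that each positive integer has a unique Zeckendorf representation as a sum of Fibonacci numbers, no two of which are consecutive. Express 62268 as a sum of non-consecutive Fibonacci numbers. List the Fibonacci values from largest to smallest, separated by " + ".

46368 + 10946 + 4181 + 610 + 144 + 13 + 5 + 1

62268: greatest Fibonacci not exceeding it is 46368, leaving 15900
15900: greatest Fibonacci not exceeding it is 10946, leaving 4954
4954: greatest Fibonacci not exceeding it is 4181, leaving 773
773: greatest Fibonacci not exceeding it is 610, leaving 163
163: greatest Fibonacci not exceeding it is 144, leaving 19
19: greatest Fibonacci not exceeding it is 13, leaving 6
6: greatest Fibonacci not exceeding it is 5, leaving 1
1: greatest Fibonacci not exceeding it is 1, leaving 0
So 62268 = 46368 + 10946 + 4181 + 610 + 144 + 13 + 5 + 1, with no two terms consecutive in the sequence.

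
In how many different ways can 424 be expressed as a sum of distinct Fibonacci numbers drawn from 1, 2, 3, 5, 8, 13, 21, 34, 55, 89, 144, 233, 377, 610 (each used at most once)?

424 = 377+34+13 = 377+34+8+5 = 233+144+34+13 = … (12 more), for 15 in all.

15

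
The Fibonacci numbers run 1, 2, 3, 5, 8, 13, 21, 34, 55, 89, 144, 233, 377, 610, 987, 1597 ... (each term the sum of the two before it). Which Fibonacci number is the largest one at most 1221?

987 ≤ 1221 < 1597, so the largest Fibonacci number not exceeding 1221 is 987.

987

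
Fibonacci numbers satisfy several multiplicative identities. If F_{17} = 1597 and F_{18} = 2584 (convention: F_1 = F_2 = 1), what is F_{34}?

5702887

By the doubling identity F_{2k} = F_k(2F_{k+1} − F_k): F_{34} = 1597·(2·2584 − 1597) = 1597·3571 = 5702887.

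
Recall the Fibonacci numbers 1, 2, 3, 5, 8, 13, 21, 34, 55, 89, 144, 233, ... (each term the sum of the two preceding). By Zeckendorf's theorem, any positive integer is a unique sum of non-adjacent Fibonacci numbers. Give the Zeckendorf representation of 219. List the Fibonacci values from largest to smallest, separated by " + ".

largest Fibonacci ≤ 219 is 144; 219 − 144 = 75
largest Fibonacci ≤ 75 is 55; 75 − 55 = 20
largest Fibonacci ≤ 20 is 13; 20 − 13 = 7
largest Fibonacci ≤ 7 is 5; 7 − 5 = 2
largest Fibonacci ≤ 2 is 2; 2 − 2 = 0
So 219 = 144 + 55 + 13 + 5 + 2, with no two terms consecutive in the sequence.

144 + 55 + 13 + 5 + 2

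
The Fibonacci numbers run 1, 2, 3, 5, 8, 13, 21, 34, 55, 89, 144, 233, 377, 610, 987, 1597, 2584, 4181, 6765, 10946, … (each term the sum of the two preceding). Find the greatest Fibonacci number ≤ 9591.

6765

6765 ≤ 9591 < 10946, so the largest Fibonacci number not exceeding 9591 is 6765.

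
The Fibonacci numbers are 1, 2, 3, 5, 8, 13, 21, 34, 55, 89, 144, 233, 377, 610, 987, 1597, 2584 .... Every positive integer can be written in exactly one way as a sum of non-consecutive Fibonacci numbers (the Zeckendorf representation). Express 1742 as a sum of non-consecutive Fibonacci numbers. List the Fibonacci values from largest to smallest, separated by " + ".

1597 + 144 + 1

Greedy algorithm:
subtract 1597 from 1742: 145 remains
subtract 144 from 145: 1 remains
subtract 1 from 1: 0 remains
So 1742 = 1597 + 144 + 1, with no two terms consecutive in the sequence.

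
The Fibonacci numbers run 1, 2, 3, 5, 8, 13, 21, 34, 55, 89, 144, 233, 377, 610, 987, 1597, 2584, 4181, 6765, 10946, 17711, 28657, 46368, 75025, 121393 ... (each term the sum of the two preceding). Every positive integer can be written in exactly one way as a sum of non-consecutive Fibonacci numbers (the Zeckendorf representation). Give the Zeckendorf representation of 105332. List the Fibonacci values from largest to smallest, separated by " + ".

Repeatedly subtract the largest Fibonacci number that fits:
take 75025 (≤ 105332); 105332 − 75025 = 30307
take 28657 (≤ 30307); 30307 − 28657 = 1650
take 1597 (≤ 1650); 1650 − 1597 = 53
take 34 (≤ 53); 53 − 34 = 19
take 13 (≤ 19); 19 − 13 = 6
take 5 (≤ 6); 6 − 5 = 1
take 1 (≤ 1); 1 − 1 = 0
So 105332 = 75025 + 28657 + 1597 + 34 + 13 + 5 + 1, with no two terms consecutive in the sequence.

75025 + 28657 + 1597 + 34 + 13 + 5 + 1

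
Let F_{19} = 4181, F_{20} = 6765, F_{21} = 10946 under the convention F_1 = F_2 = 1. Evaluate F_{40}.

102334155

By the addition formula F_{m+n} = F_m F_{n+1} + F_{m−1} F_n with m=20, n=20: F_{40} = 6765·10946 + 4181·6765 = 74049690 + 28284465 = 102334155.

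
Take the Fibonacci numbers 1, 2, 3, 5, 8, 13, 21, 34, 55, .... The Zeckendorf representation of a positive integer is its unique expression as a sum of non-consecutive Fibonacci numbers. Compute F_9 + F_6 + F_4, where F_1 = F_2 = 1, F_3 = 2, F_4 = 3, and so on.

45

F_9 + F_6 + F_4 = 34 + 8 + 3 = 45.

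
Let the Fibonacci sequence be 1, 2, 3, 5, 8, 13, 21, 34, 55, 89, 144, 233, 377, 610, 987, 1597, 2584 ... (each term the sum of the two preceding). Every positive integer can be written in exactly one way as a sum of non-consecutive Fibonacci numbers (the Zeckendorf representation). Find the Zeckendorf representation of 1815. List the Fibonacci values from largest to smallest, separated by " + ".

1597 + 144 + 55 + 13 + 5 + 1

1815: greatest Fibonacci not exceeding it is 1597, leaving 218
218: greatest Fibonacci not exceeding it is 144, leaving 74
74: greatest Fibonacci not exceeding it is 55, leaving 19
19: greatest Fibonacci not exceeding it is 13, leaving 6
6: greatest Fibonacci not exceeding it is 5, leaving 1
1: greatest Fibonacci not exceeding it is 1, leaving 0
So 1815 = 1597 + 144 + 55 + 13 + 5 + 1, with no two terms consecutive in the sequence.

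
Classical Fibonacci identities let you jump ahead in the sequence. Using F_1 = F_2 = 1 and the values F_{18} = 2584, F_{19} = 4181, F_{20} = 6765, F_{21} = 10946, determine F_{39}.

By the addition formula F_{m+n} = F_m F_{n+1} + F_{m−1} F_n with m=19, n=20: F_{39} = 4181·10946 + 2584·6765 = 45765226 + 17480760 = 63245986.

63245986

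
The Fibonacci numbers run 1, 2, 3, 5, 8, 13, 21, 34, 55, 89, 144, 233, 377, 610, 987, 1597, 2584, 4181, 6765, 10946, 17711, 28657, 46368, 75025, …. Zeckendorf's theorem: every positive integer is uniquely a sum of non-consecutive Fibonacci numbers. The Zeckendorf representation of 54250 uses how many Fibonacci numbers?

7

subtract 46368 from 54250: 7882 remains
subtract 6765 from 7882: 1117 remains
subtract 987 from 1117: 130 remains
subtract 89 from 130: 41 remains
subtract 34 from 41: 7 remains
subtract 5 from 7: 2 remains
subtract 2 from 2: 0 remains
54250 = 46368 + 6765 + 987 + 89 + 34 + 5 + 2, which has 7 terms.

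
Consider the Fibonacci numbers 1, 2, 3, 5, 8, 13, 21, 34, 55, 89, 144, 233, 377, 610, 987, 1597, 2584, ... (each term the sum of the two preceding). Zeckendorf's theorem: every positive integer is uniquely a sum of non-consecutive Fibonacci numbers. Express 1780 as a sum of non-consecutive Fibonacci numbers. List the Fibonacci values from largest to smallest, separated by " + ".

1597 + 144 + 34 + 5

largest Fibonacci ≤ 1780 is 1597; 1780 − 1597 = 183
largest Fibonacci ≤ 183 is 144; 183 − 144 = 39
largest Fibonacci ≤ 39 is 34; 39 − 34 = 5
largest Fibonacci ≤ 5 is 5; 5 − 5 = 0
So 1780 = 1597 + 144 + 34 + 5, with no two terms consecutive in the sequence.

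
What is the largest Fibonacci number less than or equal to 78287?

75025

75025 ≤ 78287 < 121393, so the largest Fibonacci number not exceeding 78287 is 75025.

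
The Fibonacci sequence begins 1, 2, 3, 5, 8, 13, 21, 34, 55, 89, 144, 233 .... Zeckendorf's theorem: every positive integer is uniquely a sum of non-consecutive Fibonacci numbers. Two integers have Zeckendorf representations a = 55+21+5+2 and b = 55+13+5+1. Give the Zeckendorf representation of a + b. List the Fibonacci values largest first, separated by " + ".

144 + 13

The two numbers are 83 and 74, so their sum is 157.
Greedily peel off the largest Fibonacci term at each step:
157: greatest Fibonacci not exceeding it is 144, leaving 13
13: greatest Fibonacci not exceeding it is 13, leaving 0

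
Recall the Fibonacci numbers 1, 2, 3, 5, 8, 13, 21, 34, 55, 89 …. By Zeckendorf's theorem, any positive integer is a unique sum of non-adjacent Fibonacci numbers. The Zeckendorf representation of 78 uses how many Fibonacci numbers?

Repeatedly subtract the largest Fibonacci number that fits:
subtract 55 from 78: 23 remains
subtract 21 from 23: 2 remains
subtract 2 from 2: 0 remains
78 = 55 + 21 + 2, which has 3 terms.

3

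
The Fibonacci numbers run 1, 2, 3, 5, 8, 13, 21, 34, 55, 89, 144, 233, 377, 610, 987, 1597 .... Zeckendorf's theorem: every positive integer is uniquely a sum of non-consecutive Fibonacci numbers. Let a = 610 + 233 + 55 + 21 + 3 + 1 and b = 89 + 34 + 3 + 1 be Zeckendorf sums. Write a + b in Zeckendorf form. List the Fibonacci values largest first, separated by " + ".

987 + 55 + 8

The two numbers are 923 and 127, so their sum is 1050.
Greedy algorithm:
987 ≤ 1050 < 1597, so take 987; remainder 63
55 ≤ 63 < 89, so take 55; remainder 8
8 ≤ 8 < 13, so take 8; remainder 0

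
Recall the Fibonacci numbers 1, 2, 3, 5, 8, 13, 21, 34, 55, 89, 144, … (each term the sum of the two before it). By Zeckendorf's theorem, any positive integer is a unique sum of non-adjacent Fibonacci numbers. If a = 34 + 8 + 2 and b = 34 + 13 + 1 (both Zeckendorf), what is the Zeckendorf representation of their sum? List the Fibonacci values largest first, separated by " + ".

The two numbers are 44 and 48, so their sum is 92.
Greedily peel off the largest Fibonacci term at each step:
92: greatest Fibonacci not exceeding it is 89, leaving 3
3: greatest Fibonacci not exceeding it is 3, leaving 0

89 + 3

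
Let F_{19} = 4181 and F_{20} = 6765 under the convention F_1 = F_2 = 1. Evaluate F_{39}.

By F_{2k+1} = F_k² + F_{k+1}²: F_{39} = 4181² + 6765² = 17480761 + 45765225 = 63245986.

63245986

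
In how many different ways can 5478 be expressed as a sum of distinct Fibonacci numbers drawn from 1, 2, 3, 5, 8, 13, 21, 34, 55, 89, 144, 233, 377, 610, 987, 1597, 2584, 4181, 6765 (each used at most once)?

5478 = 4181+987+233+55+21+1 = 4181+987+233+55+13+8+1 = 4181+987+144+89+55+21+1 = … (37 more), for 40 in all.

40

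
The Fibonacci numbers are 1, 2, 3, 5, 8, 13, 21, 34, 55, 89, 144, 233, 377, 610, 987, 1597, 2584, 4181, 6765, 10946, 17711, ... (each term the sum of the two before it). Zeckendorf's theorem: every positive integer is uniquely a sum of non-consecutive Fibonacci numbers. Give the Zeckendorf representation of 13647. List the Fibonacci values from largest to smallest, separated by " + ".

Greedy algorithm:
subtract 10946 from 13647: 2701 remains
subtract 2584 from 2701: 117 remains
subtract 89 from 117: 28 remains
subtract 21 from 28: 7 remains
subtract 5 from 7: 2 remains
subtract 2 from 2: 0 remains
So 13647 = 10946 + 2584 + 89 + 21 + 5 + 2, with no two terms consecutive in the sequence.

10946 + 2584 + 89 + 21 + 5 + 2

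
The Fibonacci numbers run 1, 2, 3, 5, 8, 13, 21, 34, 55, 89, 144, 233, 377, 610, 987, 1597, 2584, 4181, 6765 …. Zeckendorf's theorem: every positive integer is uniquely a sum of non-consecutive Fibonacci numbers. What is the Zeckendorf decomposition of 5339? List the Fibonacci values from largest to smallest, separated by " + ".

4181 + 987 + 144 + 21 + 5 + 1

Greedily peel off the largest Fibonacci term at each step:
5339 − 4181 = 1158
1158 − 987 = 171
171 − 144 = 27
27 − 21 = 6
6 − 5 = 1
1 − 1 = 0
So 5339 = 4181 + 987 + 144 + 21 + 5 + 1, with no two terms consecutive in the sequence.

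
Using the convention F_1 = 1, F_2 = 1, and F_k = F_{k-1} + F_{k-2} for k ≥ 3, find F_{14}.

377

Iterating the recurrence up to F_{8} = 21 and F_{7} = 13:
F_{9} = F_{8} + F_{7} = 21 + 13 = 34
F_{10} = F_{9} + F_{8} = 34 + 21 = 55
F_{11} = F_{10} + F_{9} = 55 + 34 = 89
F_{12} = F_{11} + F_{10} = 89 + 55 = 144
F_{13} = F_{12} + F_{11} = 144 + 89 = 233
F_{14} = F_{13} + F_{12} = 233 + 144 = 377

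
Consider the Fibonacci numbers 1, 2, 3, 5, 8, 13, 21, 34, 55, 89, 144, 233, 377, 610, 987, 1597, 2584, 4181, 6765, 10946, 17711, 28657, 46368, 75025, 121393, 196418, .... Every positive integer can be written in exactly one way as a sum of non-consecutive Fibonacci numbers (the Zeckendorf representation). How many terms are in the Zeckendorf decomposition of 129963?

take 121393 (≤ 129963); 129963 − 121393 = 8570
take 6765 (≤ 8570); 8570 − 6765 = 1805
take 1597 (≤ 1805); 1805 − 1597 = 208
take 144 (≤ 208); 208 − 144 = 64
take 55 (≤ 64); 64 − 55 = 9
take 8 (≤ 9); 9 − 8 = 1
take 1 (≤ 1); 1 − 1 = 0
129963 = 121393 + 6765 + 1597 + 144 + 55 + 8 + 1, which has 7 terms.

7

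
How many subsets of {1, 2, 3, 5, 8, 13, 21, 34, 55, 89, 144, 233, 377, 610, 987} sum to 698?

698 = 610+55+21+8+3+1 = 377+233+55+21+8+3+1 = 377+144+89+55+21+8+3+1 — 3 representations.

3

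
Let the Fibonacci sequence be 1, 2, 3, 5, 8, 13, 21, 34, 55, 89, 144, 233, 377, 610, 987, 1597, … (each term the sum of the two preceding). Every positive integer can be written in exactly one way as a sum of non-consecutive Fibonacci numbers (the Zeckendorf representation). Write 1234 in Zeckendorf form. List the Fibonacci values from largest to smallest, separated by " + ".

987 + 233 + 13 + 1

987 ≤ 1234 < 1597, so take 987; remainder 247
233 ≤ 247 < 377, so take 233; remainder 14
13 ≤ 14 < 21, so take 13; remainder 1
1 ≤ 1 < 2, so take 1; remainder 0
So 1234 = 987 + 233 + 13 + 1, with no two terms consecutive in the sequence.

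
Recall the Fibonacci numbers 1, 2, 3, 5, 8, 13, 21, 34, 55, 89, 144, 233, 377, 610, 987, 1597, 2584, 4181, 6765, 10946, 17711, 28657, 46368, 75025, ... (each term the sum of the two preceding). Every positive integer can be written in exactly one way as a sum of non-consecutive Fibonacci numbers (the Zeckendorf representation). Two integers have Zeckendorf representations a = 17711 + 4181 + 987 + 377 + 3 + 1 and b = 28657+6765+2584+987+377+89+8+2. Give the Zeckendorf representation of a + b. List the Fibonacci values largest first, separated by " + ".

The two numbers are 23260 and 39469, so their sum is 62729.
Repeatedly subtract the largest Fibonacci number that fits:
62729: greatest Fibonacci not exceeding it is 46368, leaving 16361
16361: greatest Fibonacci not exceeding it is 10946, leaving 5415
5415: greatest Fibonacci not exceeding it is 4181, leaving 1234
1234: greatest Fibonacci not exceeding it is 987, leaving 247
247: greatest Fibonacci not exceeding it is 233, leaving 14
14: greatest Fibonacci not exceeding it is 13, leaving 1
1: greatest Fibonacci not exceeding it is 1, leaving 0

46368 + 10946 + 4181 + 987 + 233 + 13 + 1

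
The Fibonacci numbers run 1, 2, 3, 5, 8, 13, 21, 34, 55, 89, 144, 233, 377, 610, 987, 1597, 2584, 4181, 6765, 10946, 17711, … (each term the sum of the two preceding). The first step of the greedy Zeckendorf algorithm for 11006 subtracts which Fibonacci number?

10946

10946 ≤ 11006 < 17711, so the largest Fibonacci number not exceeding 11006 is 10946.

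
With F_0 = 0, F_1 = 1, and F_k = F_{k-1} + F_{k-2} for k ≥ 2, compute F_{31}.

1346269

Iterating the recurrence up to F_{27} = 196418 and F_{26} = 121393:
F_{28} = F_{27} + F_{26} = 196418 + 121393 = 317811
F_{29} = F_{28} + F_{27} = 317811 + 196418 = 514229
F_{30} = F_{29} + F_{28} = 514229 + 317811 = 832040
F_{31} = F_{30} + F_{29} = 832040 + 514229 = 1346269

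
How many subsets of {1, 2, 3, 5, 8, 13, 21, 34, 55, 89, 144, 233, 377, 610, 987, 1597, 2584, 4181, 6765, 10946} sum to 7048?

56

7048 = 6765+233+34+13+3 = 6765+233+34+13+2+1 = 6765+233+34+8+5+3 = 6765+144+89+34+13+3 = 4181+2584+233+34+13+3 = … (51 more), for 56 in all.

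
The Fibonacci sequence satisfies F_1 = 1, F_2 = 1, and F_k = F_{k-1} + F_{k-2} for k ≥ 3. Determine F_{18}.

2584

Iterating the recurrence up to F_{14} = 377 and F_{13} = 233:
F_{15} = F_{14} + F_{13} = 377 + 233 = 610
F_{16} = F_{15} + F_{14} = 610 + 377 = 987
F_{17} = F_{16} + F_{15} = 987 + 610 = 1597
F_{18} = F_{17} + F_{16} = 1597 + 987 = 2584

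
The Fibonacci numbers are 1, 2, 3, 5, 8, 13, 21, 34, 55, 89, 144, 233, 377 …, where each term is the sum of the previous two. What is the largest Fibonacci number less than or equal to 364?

233

233 ≤ 364 < 377, so the largest Fibonacci number not exceeding 364 is 233.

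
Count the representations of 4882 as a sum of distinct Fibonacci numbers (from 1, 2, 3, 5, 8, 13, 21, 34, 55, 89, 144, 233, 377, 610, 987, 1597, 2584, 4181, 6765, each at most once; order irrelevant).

29

4882 = 4181+610+89+2 = 4181+610+55+34+2 = 4181+377+233+89+2 = … (26 more), for 29 in all.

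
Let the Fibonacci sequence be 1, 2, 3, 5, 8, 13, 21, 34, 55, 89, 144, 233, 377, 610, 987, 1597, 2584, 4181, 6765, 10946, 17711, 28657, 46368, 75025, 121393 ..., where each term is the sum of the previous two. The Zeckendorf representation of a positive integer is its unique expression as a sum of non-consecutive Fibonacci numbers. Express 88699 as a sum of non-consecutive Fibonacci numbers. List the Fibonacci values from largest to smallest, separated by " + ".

subtract 75025 from 88699: 13674 remains
subtract 10946 from 13674: 2728 remains
subtract 2584 from 2728: 144 remains
subtract 144 from 144: 0 remains
So 88699 = 75025 + 10946 + 2584 + 144, with no two terms consecutive in the sequence.

75025 + 10946 + 2584 + 144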